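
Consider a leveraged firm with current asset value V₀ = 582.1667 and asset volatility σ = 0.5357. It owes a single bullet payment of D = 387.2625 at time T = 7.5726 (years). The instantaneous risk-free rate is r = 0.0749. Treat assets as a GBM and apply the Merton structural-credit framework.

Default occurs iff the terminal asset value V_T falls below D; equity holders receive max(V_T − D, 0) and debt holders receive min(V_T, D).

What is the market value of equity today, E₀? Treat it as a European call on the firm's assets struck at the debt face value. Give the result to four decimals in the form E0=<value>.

E0=431.8328

d₁ = [ln(V₀/D) + (r + σ²/2)T] / (σ√T)
   = [ln(582.1667/387.2625) + (0.0749 + 0.5·0.5357²)·7.5726] / (0.5357·√7.5726)
   = [0.407654 + 1.653759] / 1.474158 = 1.398366
d₂ = d₁ − σ√T = 1.398366 − 1.474158 = -0.075792
N(d₁) = 0.918998,  N(d₂) = 0.469792,  e^(−rT) = 0.567118
E₀ = V₀·N(d₁) − D·e^(−rT)·N(d₂)
   = 582.1667·0.918998 − 387.2625·0.567118·0.469792 = 431.832847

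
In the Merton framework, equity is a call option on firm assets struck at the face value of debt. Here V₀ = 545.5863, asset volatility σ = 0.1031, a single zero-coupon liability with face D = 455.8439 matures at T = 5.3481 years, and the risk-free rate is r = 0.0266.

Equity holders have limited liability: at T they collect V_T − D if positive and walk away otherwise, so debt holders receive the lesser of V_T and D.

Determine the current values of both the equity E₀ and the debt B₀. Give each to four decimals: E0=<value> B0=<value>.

d₁ = [ln(V₀/D) + (r + σ²/2)T] / (σ√T)
   = [ln(545.5863/455.8439) + (0.0266 + 0.5·0.1031²)·5.3481] / (0.1031·√5.3481)
   = [0.179711 + 0.170684] / 0.238429 = 1.469598
d₂ = d₁ − σ√T = 1.469598 − 0.238429 = 1.231169
N(d₁) = 0.929165,  N(d₂) = 0.890870,  e^(−rT) = 0.867396
E₀ = V₀·N(d₁) − D·e^(−rT)·N(d₂)
   = 545.5863·0.929165 − 455.8439·0.867396·0.890870 = 154.691869
B₀ = V₀ − E₀ = 545.5863 − 154.691869 = 390.894431

E0=154.6919 B0=390.8944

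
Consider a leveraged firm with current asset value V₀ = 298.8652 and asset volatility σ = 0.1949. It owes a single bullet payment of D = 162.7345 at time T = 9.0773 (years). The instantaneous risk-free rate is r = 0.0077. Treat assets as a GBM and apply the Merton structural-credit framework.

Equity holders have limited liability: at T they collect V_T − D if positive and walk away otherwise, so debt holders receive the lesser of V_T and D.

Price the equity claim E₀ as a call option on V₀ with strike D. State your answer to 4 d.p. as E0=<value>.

d₁ = [ln(V₀/D) + (r + σ²/2)T] / (σ√T)
   = [ln(298.8652/162.7345) + (0.0077 + 0.5·0.1949²)·9.0773] / (0.1949·√9.0773)
   = [0.607873 + 0.242300] / 0.587206 = 1.447829
d₂ = d₁ − σ√T = 1.447829 − 0.587206 = 0.860623
N(d₁) = 0.926167,  N(d₂) = 0.805277,  e^(−rT) = 0.932492
E₀ = V₀·N(d₁) − D·e^(−rT)·N(d₂)
   = 298.8652·0.926167 − 162.7345·0.932492·0.805277 = 154.599603

E0=154.5996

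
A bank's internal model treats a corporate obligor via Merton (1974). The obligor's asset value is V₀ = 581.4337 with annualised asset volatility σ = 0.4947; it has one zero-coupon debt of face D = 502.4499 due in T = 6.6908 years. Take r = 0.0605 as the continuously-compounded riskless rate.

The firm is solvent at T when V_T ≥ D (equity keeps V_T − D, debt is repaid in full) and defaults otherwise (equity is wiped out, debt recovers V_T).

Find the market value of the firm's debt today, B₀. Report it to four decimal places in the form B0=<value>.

d₁ = [ln(V₀/D) + (r + σ²/2)T] / (σ√T)
   = [ln(581.4337/502.4499) + (0.0605 + 0.5·0.4947²)·6.6908] / (0.4947·√6.6908)
   = [0.146001 + 1.223507] / 1.279620 = 1.070246
d₂ = d₁ − σ√T = 1.070246 − 1.279620 = -0.209374
N(d₁) = 0.857746,  N(d₂) = 0.417078,  e^(−rT) = 0.667115
E₀ = V₀·N(d₁) − D·e^(−rT)·N(d₂)
   = 581.4337·0.857746 − 502.4499·0.667115·0.417078 = 358.921103
B₀ = V₀ − E₀ = 581.4337 − 358.921103 = 222.512597

B0=222.5126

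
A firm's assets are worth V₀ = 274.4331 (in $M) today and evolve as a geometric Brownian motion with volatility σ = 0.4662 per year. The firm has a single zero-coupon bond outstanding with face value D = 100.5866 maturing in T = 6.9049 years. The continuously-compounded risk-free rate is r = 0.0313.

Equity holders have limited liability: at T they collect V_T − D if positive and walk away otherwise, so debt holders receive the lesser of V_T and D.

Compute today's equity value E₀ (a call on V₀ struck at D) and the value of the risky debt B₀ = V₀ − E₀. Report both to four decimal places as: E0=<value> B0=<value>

E0=207.0338 B0=67.3993

d₁ = [ln(V₀/D) + (r + σ²/2)T] / (σ√T)
   = [ln(274.4331/100.5866) + (0.0313 + 0.5·0.4662²)·6.9049] / (0.4662·√6.9049)
   = [1.003688 + 0.966487] / 1.225042 = 1.608252
d₂ = d₁ − σ√T = 1.608252 − 1.225042 = 0.383210
N(d₁) = 0.946110,  N(d₂) = 0.649218,  e^(−rT) = 0.805636
E₀ = V₀·N(d₁) − D·e^(−rT)·N(d₂)
   = 274.4331·0.946110 − 100.5866·0.805636·0.649218 = 207.033758
B₀ = V₀ − E₀ = 274.4331 − 207.033758 = 67.399342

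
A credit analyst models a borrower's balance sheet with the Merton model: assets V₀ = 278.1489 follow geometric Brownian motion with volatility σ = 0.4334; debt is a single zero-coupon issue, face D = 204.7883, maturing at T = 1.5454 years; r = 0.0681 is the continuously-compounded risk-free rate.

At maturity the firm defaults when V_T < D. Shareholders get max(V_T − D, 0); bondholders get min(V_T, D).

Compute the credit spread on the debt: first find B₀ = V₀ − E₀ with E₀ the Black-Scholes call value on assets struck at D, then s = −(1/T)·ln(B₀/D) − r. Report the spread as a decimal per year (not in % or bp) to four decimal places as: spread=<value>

d₁ = [ln(V₀/D) + (r + σ²/2)T] / (σ√T)
   = [ln(278.1489/204.7883) + (0.0681 + 0.5·0.4334²)·1.5454] / (0.4334·√1.5454)
   = [0.306180 + 0.250382] / 0.538777 = 1.033009
d₂ = d₁ − σ√T = 1.033009 − 0.538777 = 0.494232
N(d₁) = 0.849200,  N(d₂) = 0.689429,  e^(−rT) = 0.900107
E₀ = V₀·N(d₁) − D·e^(−rT)·N(d₂)
   = 278.1489·0.849200 − 204.7883·0.900107·0.689429 = 109.120759
B₀ = V₀ − E₀ = 278.1489 − 109.120759 = 169.028141
spread = −(1/T)·ln(B₀/D) − r = −(1/1.5454)·ln(169.028141/204.7883) − 0.0681 = 0.05608244

spread=0.0561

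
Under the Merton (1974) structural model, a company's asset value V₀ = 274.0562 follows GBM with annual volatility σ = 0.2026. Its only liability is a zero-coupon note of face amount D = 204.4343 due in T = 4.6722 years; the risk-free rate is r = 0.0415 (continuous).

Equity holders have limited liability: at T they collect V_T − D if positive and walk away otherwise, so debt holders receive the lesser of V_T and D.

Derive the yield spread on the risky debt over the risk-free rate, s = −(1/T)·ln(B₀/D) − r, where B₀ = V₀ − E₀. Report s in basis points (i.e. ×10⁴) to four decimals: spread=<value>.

d₁ = [ln(V₀/D) + (r + σ²/2)T] / (σ√T)
   = [ln(274.0562/204.4343) + (0.0415 + 0.5·0.2026²)·4.6722] / (0.2026·√4.6722)
   = [0.293087 + 0.289786] / 0.437925 = 1.330985
d₂ = d₁ − σ√T = 1.330985 − 0.437925 = 0.893060
N(d₁) = 0.908403,  N(d₂) = 0.814087,  e^(−rT) = 0.823743
E₀ = V₀·N(d₁) − D·e^(−rT)·N(d₂)
   = 274.0562·0.908403 − 204.4343·0.823743·0.814087 = 111.860038
B₀ = V₀ − E₀ = 274.0562 − 111.860038 = 162.196162
spread = −(1/T)·ln(B₀/D) − r = −(1/4.6722)·ln(162.196162/204.4343) − 0.0415 = 0.00803559
in basis points: 0.00803559 × 10⁴ = 80.3559 bp

spread=80.3559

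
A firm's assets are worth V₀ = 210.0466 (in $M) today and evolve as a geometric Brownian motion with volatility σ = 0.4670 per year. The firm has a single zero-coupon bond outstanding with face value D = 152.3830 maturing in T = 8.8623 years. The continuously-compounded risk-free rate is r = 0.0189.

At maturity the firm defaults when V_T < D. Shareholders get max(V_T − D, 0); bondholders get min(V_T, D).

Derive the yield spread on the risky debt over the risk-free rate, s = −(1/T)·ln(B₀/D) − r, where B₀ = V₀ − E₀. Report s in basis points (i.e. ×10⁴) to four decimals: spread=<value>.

d₁ = [ln(V₀/D) + (r + σ²/2)T] / (σ√T)
   = [ln(210.0466/152.3830) + (0.0189 + 0.5·0.4670²)·8.8623] / (0.4670·√8.8623)
   = [0.320932 + 1.133883] / 1.390241 = 1.046448
d₂ = d₁ − σ√T = 1.046448 − 1.390241 = -0.343793
N(d₁) = 0.852323,  N(d₂) = 0.365501,  e^(−rT) = 0.845779
E₀ = V₀·N(d₁) − D·e^(−rT)·N(d₂)
   = 210.0466·0.852323 − 152.3830·0.845779·0.365501 = 131.920916
B₀ = V₀ − E₀ = 210.0466 − 131.920916 = 78.125684
spread = −(1/T)·ln(B₀/D) − r = −(1/8.8623)·ln(78.125684/152.3830) − 0.0189 = 0.05648429
in basis points: 0.05648429 × 10⁴ = 564.8429 bp

spread=564.8429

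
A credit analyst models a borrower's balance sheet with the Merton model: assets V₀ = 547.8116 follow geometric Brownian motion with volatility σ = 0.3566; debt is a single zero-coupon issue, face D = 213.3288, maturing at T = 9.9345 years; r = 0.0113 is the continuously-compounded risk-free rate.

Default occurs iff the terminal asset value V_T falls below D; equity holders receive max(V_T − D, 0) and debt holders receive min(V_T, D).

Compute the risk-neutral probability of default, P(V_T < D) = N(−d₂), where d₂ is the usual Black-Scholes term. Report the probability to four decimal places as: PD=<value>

PD=0.3531

d₁ = [ln(V₀/D) + (r + σ²/2)T] / (σ√T)
   = [ln(547.8116/213.3288) + (0.0113 + 0.5·0.3566²)·9.9345] / (0.3566·√9.9345)
   = [0.943097 + 0.743913] / 1.123969 = 1.500940
d₂ = d₁ − σ√T = 1.500940 − 1.123969 = 0.376971
risk-neutral PD = N(−d₂) = N(-0.376971) = 0.353098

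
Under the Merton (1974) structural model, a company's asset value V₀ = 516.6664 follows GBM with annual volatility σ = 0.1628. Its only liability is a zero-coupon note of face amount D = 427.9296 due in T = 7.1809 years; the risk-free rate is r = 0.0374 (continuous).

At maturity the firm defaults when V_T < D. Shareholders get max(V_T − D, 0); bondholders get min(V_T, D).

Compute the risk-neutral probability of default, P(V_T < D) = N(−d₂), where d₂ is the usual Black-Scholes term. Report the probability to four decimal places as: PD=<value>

d₁ = [ln(V₀/D) + (r + σ²/2)T] / (σ√T)
   = [ln(516.6664/427.9296) + (0.0374 + 0.5·0.1628²)·7.1809] / (0.1628·√7.1809)
   = [0.188439 + 0.363726] / 0.436258 = 1.265683
d₂ = d₁ − σ√T = 1.265683 − 0.436258 = 0.829425
risk-neutral PD = N(−d₂) = N(-0.829425) = 0.203432

PD=0.2034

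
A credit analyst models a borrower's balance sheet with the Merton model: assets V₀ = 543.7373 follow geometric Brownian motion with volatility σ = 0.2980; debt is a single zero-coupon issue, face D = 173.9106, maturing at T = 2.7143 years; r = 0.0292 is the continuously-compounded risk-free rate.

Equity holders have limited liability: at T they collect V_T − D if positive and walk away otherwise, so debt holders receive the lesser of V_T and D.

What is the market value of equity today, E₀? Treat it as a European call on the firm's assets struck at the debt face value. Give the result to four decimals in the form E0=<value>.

E0=383.3770

d₁ = [ln(V₀/D) + (r + σ²/2)T] / (σ√T)
   = [ln(543.7373/173.9106) + (0.0292 + 0.5·0.2980²)·2.7143] / (0.2980·√2.7143)
   = [1.139925 + 0.199778] / 0.490959 = 2.728747
d₂ = d₁ − σ√T = 2.728747 − 0.490959 = 2.237788
N(d₁) = 0.996821,  N(d₂) = 0.987383,  e^(−rT) = 0.923802
E₀ = V₀·N(d₁) − D·e^(−rT)·N(d₂)
   = 543.7373·0.996821 − 173.9106·0.923802·0.987383 = 383.377034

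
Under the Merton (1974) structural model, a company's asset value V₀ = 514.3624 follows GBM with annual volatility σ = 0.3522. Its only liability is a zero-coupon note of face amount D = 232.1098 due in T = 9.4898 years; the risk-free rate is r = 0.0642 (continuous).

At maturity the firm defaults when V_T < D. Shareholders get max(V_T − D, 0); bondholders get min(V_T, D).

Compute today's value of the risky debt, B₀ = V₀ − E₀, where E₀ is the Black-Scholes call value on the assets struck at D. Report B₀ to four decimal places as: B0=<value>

B0=114.7142

d₁ = [ln(V₀/D) + (r + σ²/2)T] / (σ√T)
   = [ln(514.3624/232.1098) + (0.0642 + 0.5·0.3522²)·9.4898] / (0.3522·√9.4898)
   = [0.795718 + 1.197826] / 1.084970 = 1.837417
d₂ = d₁ − σ√T = 1.837417 − 1.084970 = 0.752447
N(d₁) = 0.966926,  N(d₂) = 0.774109,  e^(−rT) = 0.543761
E₀ = V₀·N(d₁) − D·e^(−rT)·N(d₂)
   = 514.3624·0.966926 − 232.1098·0.543761·0.774109 = 399.648244
B₀ = V₀ − E₀ = 514.3624 − 399.648244 = 114.714156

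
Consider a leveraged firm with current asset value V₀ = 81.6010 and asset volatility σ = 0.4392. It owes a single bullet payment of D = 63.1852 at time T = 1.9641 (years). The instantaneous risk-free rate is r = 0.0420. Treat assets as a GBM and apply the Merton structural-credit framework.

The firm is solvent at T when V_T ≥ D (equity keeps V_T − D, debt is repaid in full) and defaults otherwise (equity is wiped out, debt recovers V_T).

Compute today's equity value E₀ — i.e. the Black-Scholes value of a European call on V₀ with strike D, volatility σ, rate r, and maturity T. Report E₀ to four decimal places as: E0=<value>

d₁ = [ln(V₀/D) + (r + σ²/2)T] / (σ√T)
   = [ln(81.6010/63.1852) + (0.0420 + 0.5·0.4392²)·1.9641] / (0.4392·√1.9641)
   = [0.255771 + 0.271926] / 0.615523 = 0.857316
d₂ = d₁ − σ√T = 0.857316 − 0.615523 = 0.241794
N(d₁) = 0.804365,  N(d₂) = 0.595530,  e^(−rT) = 0.920819
E₀ = V₀·N(d₁) − D·e^(−rT)·N(d₂)
   = 81.6010·0.804365 − 63.1852·0.920819·0.595530 = 30.987798

E0=30.9878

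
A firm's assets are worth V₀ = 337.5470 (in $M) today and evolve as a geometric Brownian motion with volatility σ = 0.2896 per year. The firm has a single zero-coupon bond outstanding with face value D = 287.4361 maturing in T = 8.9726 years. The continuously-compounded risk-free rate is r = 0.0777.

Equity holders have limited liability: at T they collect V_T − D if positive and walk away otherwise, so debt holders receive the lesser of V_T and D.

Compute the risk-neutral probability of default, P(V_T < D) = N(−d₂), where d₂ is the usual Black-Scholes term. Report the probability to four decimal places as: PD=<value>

d₁ = [ln(V₀/D) + (r + σ²/2)T] / (σ√T)
   = [ln(337.5470/287.4361) + (0.0777 + 0.5·0.2896²)·8.9726] / (0.2896·√8.9726)
   = [0.160704 + 1.073429] / 0.867476 = 1.422670
d₂ = d₁ − σ√T = 1.422670 − 0.867476 = 0.555194
risk-neutral PD = N(−d₂) = N(-0.555194) = 0.289381

PD=0.2894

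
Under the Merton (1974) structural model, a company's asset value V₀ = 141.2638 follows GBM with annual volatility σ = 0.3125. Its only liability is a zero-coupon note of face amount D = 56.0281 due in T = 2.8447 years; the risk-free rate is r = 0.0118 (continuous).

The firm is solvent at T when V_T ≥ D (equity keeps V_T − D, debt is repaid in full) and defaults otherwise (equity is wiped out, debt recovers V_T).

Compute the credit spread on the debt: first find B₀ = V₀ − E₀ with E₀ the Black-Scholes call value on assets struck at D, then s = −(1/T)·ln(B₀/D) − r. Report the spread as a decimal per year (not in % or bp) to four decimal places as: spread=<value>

d₁ = [ln(V₀/D) + (r + σ²/2)T] / (σ√T)
   = [ln(141.2638/56.0281) + (0.0118 + 0.5·0.3125²)·2.8447] / (0.3125·√2.8447)
   = [0.924776 + 0.172469] / 0.527070 = 2.081782
d₂ = d₁ − σ√T = 2.081782 − 0.527070 = 1.554712
N(d₁) = 0.981319,  N(d₂) = 0.939993,  e^(−rT) = 0.966990
E₀ = V₀·N(d₁) − D·e^(−rT)·N(d₂)
   = 141.2638·0.981319 − 56.0281·0.966990·0.939993 = 87.697342
B₀ = V₀ − E₀ = 141.2638 − 87.697342 = 53.566458
spread = −(1/T)·ln(B₀/D) − r = −(1/2.8447)·ln(53.566458/56.0281) − 0.0118 = 0.00399438

spread=0.0040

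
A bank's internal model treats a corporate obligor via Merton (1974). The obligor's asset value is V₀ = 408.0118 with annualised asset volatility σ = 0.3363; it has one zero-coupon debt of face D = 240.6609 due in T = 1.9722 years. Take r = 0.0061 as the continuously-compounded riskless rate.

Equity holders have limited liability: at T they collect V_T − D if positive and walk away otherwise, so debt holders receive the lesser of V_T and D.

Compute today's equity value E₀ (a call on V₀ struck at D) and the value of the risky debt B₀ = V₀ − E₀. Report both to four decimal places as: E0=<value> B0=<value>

E0=179.3200 B0=228.6918

d₁ = [ln(V₀/D) + (r + σ²/2)T] / (σ√T)
   = [ln(408.0118/240.6609) + (0.0061 + 0.5·0.3363²)·1.9722] / (0.3363·√1.9722)
   = [0.527907 + 0.123556] / 0.472283 = 1.379392
d₂ = d₁ − σ√T = 1.379392 − 0.472283 = 0.907109
N(d₁) = 0.916113,  N(d₂) = 0.817825,  e^(−rT) = 0.988042
E₀ = V₀·N(d₁) − D·e^(−rT)·N(d₂)
   = 408.0118·0.916113 − 240.6609·0.988042·0.817825 = 179.319954
B₀ = V₀ − E₀ = 408.0118 − 179.319954 = 228.691846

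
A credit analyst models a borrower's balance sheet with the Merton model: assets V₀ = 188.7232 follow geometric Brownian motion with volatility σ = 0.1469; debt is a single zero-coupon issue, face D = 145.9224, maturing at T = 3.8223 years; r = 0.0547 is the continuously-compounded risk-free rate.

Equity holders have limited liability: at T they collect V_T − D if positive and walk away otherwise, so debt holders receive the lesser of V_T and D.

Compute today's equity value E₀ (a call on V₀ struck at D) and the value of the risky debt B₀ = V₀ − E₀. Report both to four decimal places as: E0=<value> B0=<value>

E0=71.2684 B0=117.4548

d₁ = [ln(V₀/D) + (r + σ²/2)T] / (σ√T)
   = [ln(188.7232/145.9224) + (0.0547 + 0.5·0.1469²)·3.8223] / (0.1469·√3.8223)
   = [0.257206 + 0.250322] / 0.287200 = 1.767160
d₂ = d₁ − σ√T = 1.767160 − 0.287200 = 1.479960
N(d₁) = 0.961399,  N(d₂) = 0.930558,  e^(−rT) = 0.811330
E₀ = V₀·N(d₁) − D·e^(−rT)·N(d₂)
   = 188.7232·0.961399 − 145.9224·0.811330·0.930558 = 71.268379
B₀ = V₀ − E₀ = 188.7232 − 71.268379 = 117.454821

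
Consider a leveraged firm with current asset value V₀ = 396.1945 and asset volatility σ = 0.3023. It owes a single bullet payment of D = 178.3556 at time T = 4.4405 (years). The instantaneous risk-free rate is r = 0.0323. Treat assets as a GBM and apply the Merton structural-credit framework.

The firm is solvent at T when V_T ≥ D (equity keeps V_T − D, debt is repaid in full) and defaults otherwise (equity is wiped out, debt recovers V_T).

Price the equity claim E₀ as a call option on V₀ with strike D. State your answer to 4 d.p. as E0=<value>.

d₁ = [ln(V₀/D) + (r + σ²/2)T] / (σ√T)
   = [ln(396.1945/178.3556) + (0.0323 + 0.5·0.3023²)·4.4405] / (0.3023·√4.4405)
   = [0.798126 + 0.346326] / 0.637021 = 1.796568
d₂ = d₁ − σ√T = 1.796568 − 0.637021 = 1.159546
N(d₁) = 0.963798,  N(d₂) = 0.876883,  e^(−rT) = 0.866383
E₀ = V₀·N(d₁) − D·e^(−rT)·N(d₂)
   = 396.1945·0.963798 − 178.3556·0.866383·0.876883 = 246.351678

E0=246.3517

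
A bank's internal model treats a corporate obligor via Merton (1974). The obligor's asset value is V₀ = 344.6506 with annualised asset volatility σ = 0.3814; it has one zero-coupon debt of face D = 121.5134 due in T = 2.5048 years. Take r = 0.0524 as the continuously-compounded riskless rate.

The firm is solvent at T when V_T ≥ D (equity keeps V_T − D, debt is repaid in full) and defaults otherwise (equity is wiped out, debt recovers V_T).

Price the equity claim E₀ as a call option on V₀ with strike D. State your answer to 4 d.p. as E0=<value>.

d₁ = [ln(V₀/D) + (r + σ²/2)T] / (σ√T)
   = [ln(344.6506/121.5134) + (0.0524 + 0.5·0.3814²)·2.5048] / (0.3814·√2.5048)
   = [1.042507 + 0.313433] / 0.603625 = 2.246328
d₂ = d₁ − σ√T = 2.246328 − 0.603625 = 1.642703
N(d₁) = 0.987658,  N(d₂) = 0.949778,  e^(−rT) = 0.876997
E₀ = V₀·N(d₁) − D·e^(−rT)·N(d₂)
   = 344.6506·0.987658 − 121.5134·0.876997·0.949778 = 239.182211

E0=239.1822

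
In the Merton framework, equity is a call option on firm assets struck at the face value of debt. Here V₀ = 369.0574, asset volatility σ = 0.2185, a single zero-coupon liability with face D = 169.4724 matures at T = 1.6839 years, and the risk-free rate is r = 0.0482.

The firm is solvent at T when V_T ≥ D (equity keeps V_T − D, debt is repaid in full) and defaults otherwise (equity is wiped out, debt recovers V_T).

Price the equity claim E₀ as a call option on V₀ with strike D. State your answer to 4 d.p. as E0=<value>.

d₁ = [ln(V₀/D) + (r + σ²/2)T] / (σ√T)
   = [ln(369.0574/169.4724) + (0.0482 + 0.5·0.2185²)·1.6839] / (0.2185·√1.6839)
   = [0.778262 + 0.121361] / 0.283537 = 3.172859
d₂ = d₁ − σ√T = 3.172859 − 0.283537 = 2.889322
N(d₁) = 0.999245,  N(d₂) = 0.998070,  e^(−rT) = 0.922042
E₀ = V₀·N(d₁) − D·e^(−rT)·N(d₂)
   = 369.0574·0.999245 − 169.4724·0.922042·0.998070 = 212.819750

E0=212.8197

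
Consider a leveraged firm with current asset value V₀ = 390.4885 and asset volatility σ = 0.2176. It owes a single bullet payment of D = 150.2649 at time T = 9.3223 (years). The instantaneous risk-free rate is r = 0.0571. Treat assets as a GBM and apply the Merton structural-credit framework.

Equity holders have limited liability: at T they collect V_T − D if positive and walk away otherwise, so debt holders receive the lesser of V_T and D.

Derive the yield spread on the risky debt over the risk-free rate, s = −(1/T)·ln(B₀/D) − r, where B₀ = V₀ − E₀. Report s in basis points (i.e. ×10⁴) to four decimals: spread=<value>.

spread=6.2922

d₁ = [ln(V₀/D) + (r + σ²/2)T] / (σ√T)
   = [ln(390.4885/150.2649) + (0.0571 + 0.5·0.2176²)·9.3223] / (0.2176·√9.3223)
   = [0.954999 + 0.753008] / 0.664386 = 2.570805
d₂ = d₁ − σ√T = 2.570805 − 0.664386 = 1.906419
N(d₁) = 0.994927,  N(d₂) = 0.971702,  e^(−rT) = 0.587251
E₀ = V₀·N(d₁) − D·e^(−rT)·N(d₂)
   = 390.4885·0.994927 − 150.2649·0.587251·0.971702 = 302.761424
B₀ = V₀ − E₀ = 390.4885 − 302.761424 = 87.727076
spread = −(1/T)·ln(B₀/D) − r = −(1/9.3223)·ln(87.727076/150.2649) − 0.0571 = 0.00062922
in basis points: 0.00062922 × 10⁴ = 6.2922 bp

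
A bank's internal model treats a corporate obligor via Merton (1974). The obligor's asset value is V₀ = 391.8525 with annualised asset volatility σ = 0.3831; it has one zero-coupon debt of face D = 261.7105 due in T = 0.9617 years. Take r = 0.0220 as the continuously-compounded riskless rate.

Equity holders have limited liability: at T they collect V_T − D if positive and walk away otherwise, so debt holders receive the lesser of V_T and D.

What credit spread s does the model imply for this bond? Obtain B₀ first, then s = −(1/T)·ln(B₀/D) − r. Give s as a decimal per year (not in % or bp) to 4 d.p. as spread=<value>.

d₁ = [ln(V₀/D) + (r + σ²/2)T] / (σ√T)
   = [ln(391.8525/261.7105) + (0.0220 + 0.5·0.3831²)·0.9617] / (0.3831·√0.9617)
   = [0.403647 + 0.091730] / 0.375692 = 1.318570
d₂ = d₁ − σ√T = 1.318570 − 0.375692 = 0.942878
N(d₁) = 0.906344,  N(d₂) = 0.827128,  e^(−rT) = 0.979065
E₀ = V₀·N(d₁) − D·e^(−rT)·N(d₂)
   = 391.8525·0.906344 − 261.7105·0.979065·0.827128 = 143.216606
B₀ = V₀ − E₀ = 391.8525 − 143.216606 = 248.635894
spread = −(1/T)·ln(B₀/D) − r = −(1/0.9617)·ln(248.635894/261.7105) − 0.0220 = 0.03129040

spread=0.0313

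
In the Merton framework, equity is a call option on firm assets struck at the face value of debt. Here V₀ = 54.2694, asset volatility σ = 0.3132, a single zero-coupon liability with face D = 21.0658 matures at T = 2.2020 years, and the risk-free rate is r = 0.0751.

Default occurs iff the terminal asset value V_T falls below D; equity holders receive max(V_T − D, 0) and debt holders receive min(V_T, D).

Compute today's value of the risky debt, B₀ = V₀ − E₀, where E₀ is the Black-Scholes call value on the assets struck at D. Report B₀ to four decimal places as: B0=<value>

d₁ = [ln(V₀/D) + (r + σ²/2)T] / (σ√T)
   = [ln(54.2694/21.0658) + (0.0751 + 0.5·0.3132²)·2.2020] / (0.3132·√2.2020)
   = [0.946310 + 0.273372] / 0.464762 = 2.624316
d₂ = d₁ − σ√T = 2.624316 − 0.464762 = 2.159554
N(d₁) = 0.995659,  N(d₂) = 0.984596,  e^(−rT) = 0.847580
E₀ = V₀·N(d₁) − D·e^(−rT)·N(d₂)
   = 54.2694·0.995659 − 21.0658·0.847580·0.984596 = 36.453890
B₀ = V₀ − E₀ = 54.2694 − 36.453890 = 17.815510

B0=17.8155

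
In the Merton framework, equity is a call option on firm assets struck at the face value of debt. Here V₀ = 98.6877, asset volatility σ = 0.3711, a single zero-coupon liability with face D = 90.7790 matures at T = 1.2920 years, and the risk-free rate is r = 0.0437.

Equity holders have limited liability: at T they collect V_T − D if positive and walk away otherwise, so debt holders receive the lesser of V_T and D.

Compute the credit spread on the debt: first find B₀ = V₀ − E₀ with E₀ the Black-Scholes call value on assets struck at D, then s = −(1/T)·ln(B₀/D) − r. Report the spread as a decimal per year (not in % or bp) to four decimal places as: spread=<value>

spread=0.0938

d₁ = [ln(V₀/D) + (r + σ²/2)T] / (σ√T)
   = [ln(98.6877/90.7790) + (0.0437 + 0.5·0.3711²)·1.2920] / (0.3711·√1.2920)
   = [0.083532 + 0.145424] / 0.421815 = 0.542789
d₂ = d₁ − σ√T = 0.542789 − 0.421815 = 0.120974
N(d₁) = 0.706363,  N(d₂) = 0.548144,  e^(−rT) = 0.945104
E₀ = V₀·N(d₁) − D·e^(−rT)·N(d₂)
   = 98.6877·0.706363 − 90.7790·0.945104·0.548144 = 22.680940
B₀ = V₀ − E₀ = 98.6877 − 22.680940 = 76.006760
spread = −(1/T)·ln(B₀/D) − r = −(1/1.2920)·ln(76.006760/90.7790) − 0.0437 = 0.09376571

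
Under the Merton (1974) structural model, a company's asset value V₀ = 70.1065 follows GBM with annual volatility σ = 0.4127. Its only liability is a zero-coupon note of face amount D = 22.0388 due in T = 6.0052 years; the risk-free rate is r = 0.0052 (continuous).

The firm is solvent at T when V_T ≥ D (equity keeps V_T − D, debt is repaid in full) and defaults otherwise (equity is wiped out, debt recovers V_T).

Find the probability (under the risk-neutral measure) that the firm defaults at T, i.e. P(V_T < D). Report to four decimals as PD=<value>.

PD=0.2516

d₁ = [ln(V₀/D) + (r + σ²/2)T] / (σ√T)
   = [ln(70.1065/22.0388) + (0.0052 + 0.5·0.4127²)·6.0052] / (0.4127·√6.0052)
   = [1.157211 + 0.542634] / 1.011342 = 1.680781
d₂ = d₁ − σ√T = 1.680781 − 1.011342 = 0.669438
risk-neutral PD = N(−d₂) = N(-0.669438) = 0.251608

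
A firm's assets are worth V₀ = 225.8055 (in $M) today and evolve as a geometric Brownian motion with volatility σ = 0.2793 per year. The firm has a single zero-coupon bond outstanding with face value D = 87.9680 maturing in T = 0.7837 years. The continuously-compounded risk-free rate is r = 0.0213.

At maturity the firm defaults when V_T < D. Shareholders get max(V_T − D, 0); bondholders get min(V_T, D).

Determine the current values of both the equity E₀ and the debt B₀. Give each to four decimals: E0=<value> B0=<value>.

E0=139.2942 B0=86.5113

d₁ = [ln(V₀/D) + (r + σ²/2)T] / (σ√T)
   = [ln(225.8055/87.9680) + (0.0213 + 0.5·0.2793²)·0.7837] / (0.2793·√0.7837)
   = [0.942701 + 0.047260] / 0.247255 = 4.003800
d₂ = d₁ − σ√T = 4.003800 − 0.247255 = 3.756545
N(d₁) = 0.999969,  N(d₂) = 0.999914,  e^(−rT) = 0.983446
E₀ = V₀·N(d₁) − D·e^(−rT)·N(d₂)
   = 225.8055·0.999969 − 87.9680·0.983446·0.999914 = 139.294159
B₀ = V₀ − E₀ = 225.8055 − 139.294159 = 86.511341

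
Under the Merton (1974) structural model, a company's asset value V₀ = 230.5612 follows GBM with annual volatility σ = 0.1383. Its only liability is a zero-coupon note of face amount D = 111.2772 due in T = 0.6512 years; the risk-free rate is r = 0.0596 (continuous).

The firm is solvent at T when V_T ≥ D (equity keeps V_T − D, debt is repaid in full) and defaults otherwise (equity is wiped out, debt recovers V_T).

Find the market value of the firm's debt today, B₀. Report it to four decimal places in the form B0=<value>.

B0=107.0411

d₁ = [ln(V₀/D) + (r + σ²/2)T] / (σ√T)
   = [ln(230.5612/111.2772) + (0.0596 + 0.5·0.1383²)·0.6512] / (0.1383·√0.6512)
   = [0.728492 + 0.045039] / 0.111604 = 6.931041
d₂ = d₁ − σ√T = 6.931041 − 0.111604 = 6.819437
N(d₁) = 1.000000,  N(d₂) = 1.000000,  e^(−rT) = 0.961932
E₀ = V₀·N(d₁) − D·e^(−rT)·N(d₂)
   = 230.5612·1.000000 − 111.2772·0.961932·1.000000 = 123.520101
B₀ = V₀ − E₀ = 230.5612 − 123.520101 = 107.041099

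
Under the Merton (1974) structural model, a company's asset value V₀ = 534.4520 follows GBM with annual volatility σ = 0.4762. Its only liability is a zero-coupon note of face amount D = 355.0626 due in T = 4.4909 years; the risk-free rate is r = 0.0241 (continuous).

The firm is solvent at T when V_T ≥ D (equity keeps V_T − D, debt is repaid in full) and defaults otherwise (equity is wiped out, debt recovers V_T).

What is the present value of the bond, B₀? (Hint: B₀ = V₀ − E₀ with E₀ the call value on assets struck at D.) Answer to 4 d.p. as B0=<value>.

d₁ = [ln(V₀/D) + (r + σ²/2)T] / (σ√T)
   = [ln(534.4520/355.0626) + (0.0241 + 0.5·0.4762²)·4.4909] / (0.4762·√4.4909)
   = [0.408948 + 0.617423] / 1.009151 = 1.017064
d₂ = d₁ − σ√T = 1.017064 − 1.009151 = 0.007913
N(d₁) = 0.845439,  N(d₂) = 0.503157,  e^(−rT) = 0.897421
E₀ = V₀·N(d₁) − D·e^(−rT)·N(d₂)
   = 534.4520·0.845439 − 355.0626·0.897421·0.503157 = 291.520161
B₀ = V₀ − E₀ = 534.4520 − 291.520161 = 242.931839

B0=242.9318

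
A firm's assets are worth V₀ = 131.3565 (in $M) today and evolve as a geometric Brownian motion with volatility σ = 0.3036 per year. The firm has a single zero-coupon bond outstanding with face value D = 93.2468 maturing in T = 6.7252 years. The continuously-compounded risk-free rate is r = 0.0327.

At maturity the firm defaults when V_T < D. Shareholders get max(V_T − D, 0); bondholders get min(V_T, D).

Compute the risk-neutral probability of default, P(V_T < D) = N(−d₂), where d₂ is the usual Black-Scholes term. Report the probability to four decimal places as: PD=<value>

d₁ = [ln(V₀/D) + (r + σ²/2)T] / (σ√T)
   = [ln(131.3565/93.2468) + (0.0327 + 0.5·0.3036²)·6.7252] / (0.3036·√6.7252)
   = [0.342665 + 0.529855] / 0.787326 = 1.108207
d₂ = d₁ − σ√T = 1.108207 − 0.787326 = 0.320882
risk-neutral PD = N(−d₂) = N(-0.320882) = 0.374150

PD=0.3741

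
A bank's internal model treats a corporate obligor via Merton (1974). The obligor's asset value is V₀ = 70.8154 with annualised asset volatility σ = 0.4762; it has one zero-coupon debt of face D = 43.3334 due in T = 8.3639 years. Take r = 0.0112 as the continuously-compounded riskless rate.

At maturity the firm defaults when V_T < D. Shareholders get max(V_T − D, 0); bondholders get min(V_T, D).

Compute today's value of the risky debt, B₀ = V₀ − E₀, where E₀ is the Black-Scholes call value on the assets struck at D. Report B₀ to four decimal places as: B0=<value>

B0=25.0264

d₁ = [ln(V₀/D) + (r + σ²/2)T] / (σ√T)
   = [ln(70.8154/43.3334) + (0.0112 + 0.5·0.4762²)·8.3639] / (0.4762·√8.3639)
   = [0.491153 + 1.042002] / 1.377190 = 1.113248
d₂ = d₁ − σ√T = 1.113248 − 1.377190 = -0.263941
N(d₁) = 0.867199,  N(d₂) = 0.395913,  e^(−rT) = 0.910578
E₀ = V₀·N(d₁) − D·e^(−rT)·N(d₂)
   = 70.8154·0.867199 − 43.3334·0.910578·0.395913 = 45.788961
B₀ = V₀ − E₀ = 70.8154 − 45.788961 = 25.026439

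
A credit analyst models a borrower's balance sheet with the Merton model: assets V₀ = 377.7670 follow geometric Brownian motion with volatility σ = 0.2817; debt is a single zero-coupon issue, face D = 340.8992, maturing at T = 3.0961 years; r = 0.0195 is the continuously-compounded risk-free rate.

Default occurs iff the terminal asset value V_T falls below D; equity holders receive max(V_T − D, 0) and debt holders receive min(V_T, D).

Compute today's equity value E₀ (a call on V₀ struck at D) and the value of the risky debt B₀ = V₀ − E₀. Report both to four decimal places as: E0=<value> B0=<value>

d₁ = [ln(V₀/D) + (r + σ²/2)T] / (σ√T)
   = [ln(377.7670/340.8992) + (0.0195 + 0.5·0.2817²)·3.0961] / (0.2817·√3.0961)
   = [0.102691 + 0.183219] / 0.495672 = 0.576813
d₂ = d₁ − σ√T = 0.576813 − 0.495672 = 0.081141
N(d₁) = 0.717967,  N(d₂) = 0.532335,  e^(−rT) = 0.941412
E₀ = V₀·N(d₁) − D·e^(−rT)·N(d₂)
   = 377.7670·0.717967 − 340.8992·0.941412·0.532335 = 100.383706
B₀ = V₀ − E₀ = 377.7670 − 100.383706 = 277.383294

E0=100.3837 B0=277.3833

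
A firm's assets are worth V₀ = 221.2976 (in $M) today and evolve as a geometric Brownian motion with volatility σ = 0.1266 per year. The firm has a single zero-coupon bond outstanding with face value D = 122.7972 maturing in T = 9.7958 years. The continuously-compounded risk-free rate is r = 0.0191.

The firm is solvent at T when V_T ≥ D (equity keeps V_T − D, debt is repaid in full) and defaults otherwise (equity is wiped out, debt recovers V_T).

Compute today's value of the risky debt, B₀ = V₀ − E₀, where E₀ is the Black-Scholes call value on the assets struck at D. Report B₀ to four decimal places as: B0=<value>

d₁ = [ln(V₀/D) + (r + σ²/2)T] / (σ√T)
   = [ln(221.2976/122.7972) + (0.0191 + 0.5·0.1266²)·9.7958] / (0.1266·√9.7958)
   = [0.588974 + 0.265601] / 0.396236 = 2.156735
d₂ = d₁ − σ√T = 2.156735 − 0.396236 = 1.760499
N(d₁) = 0.984487,  N(d₂) = 0.960838,  e^(−rT) = 0.829361
E₀ = V₀·N(d₁) − D·e^(−rT)·N(d₂)
   = 221.2976·0.984487 − 122.7972·0.829361·0.960838 = 120.009712
B₀ = V₀ − E₀ = 221.2976 − 120.009712 = 101.287888

B0=101.2879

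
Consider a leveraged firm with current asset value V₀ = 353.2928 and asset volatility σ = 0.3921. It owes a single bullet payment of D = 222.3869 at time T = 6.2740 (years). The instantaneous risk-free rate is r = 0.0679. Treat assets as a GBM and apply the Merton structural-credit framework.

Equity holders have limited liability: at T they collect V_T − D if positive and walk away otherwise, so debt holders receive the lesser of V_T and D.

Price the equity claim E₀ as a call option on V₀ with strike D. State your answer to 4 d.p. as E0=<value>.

E0=228.6141

d₁ = [ln(V₀/D) + (r + σ²/2)T] / (σ√T)
   = [ln(353.2928/222.3869) + (0.0679 + 0.5·0.3921²)·6.2740] / (0.3921·√6.2740)
   = [0.462879 + 0.908295] / 0.982130 = 1.396121
d₂ = d₁ − σ√T = 1.396121 − 0.982130 = 0.413991
N(d₁) = 0.918661,  N(d₂) = 0.660560,  e^(−rT) = 0.653113
E₀ = V₀·N(d₁) − D·e^(−rT)·N(d₂)
   = 353.2928·0.918661 − 222.3869·0.653113·0.660560 = 228.614094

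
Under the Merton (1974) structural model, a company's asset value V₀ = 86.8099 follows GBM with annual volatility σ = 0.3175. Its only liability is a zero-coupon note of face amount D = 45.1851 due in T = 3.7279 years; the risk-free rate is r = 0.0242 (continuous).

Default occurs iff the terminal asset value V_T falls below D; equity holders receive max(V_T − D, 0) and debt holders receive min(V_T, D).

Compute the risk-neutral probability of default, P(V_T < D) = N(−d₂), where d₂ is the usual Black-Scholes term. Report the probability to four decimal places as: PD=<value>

d₁ = [ln(V₀/D) + (r + σ²/2)T] / (σ√T)
   = [ln(86.8099/45.1851) + (0.0242 + 0.5·0.3175²)·3.7279] / (0.3175·√3.7279)
   = [0.652953 + 0.278113] / 0.613022 = 1.518815
d₂ = d₁ − σ√T = 1.518815 − 0.613022 = 0.905793
risk-neutral PD = N(−d₂) = N(-0.905793) = 0.182523

PD=0.1825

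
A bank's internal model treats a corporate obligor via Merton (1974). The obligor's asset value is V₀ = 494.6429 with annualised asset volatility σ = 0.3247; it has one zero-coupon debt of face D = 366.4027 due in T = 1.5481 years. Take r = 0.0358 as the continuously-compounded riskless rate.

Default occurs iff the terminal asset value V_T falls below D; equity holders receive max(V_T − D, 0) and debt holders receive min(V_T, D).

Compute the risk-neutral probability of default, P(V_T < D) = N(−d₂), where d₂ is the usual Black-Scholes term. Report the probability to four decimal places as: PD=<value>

PD=0.2489

d₁ = [ln(V₀/D) + (r + σ²/2)T] / (σ√T)
   = [ln(494.6429/366.4027) + (0.0358 + 0.5·0.3247²)·1.5481] / (0.3247·√1.5481)
   = [0.300103 + 0.137030] / 0.404000 = 1.082012
d₂ = d₁ − σ√T = 1.082012 − 0.404000 = 0.678011
risk-neutral PD = N(−d₂) = N(-0.678011) = 0.248882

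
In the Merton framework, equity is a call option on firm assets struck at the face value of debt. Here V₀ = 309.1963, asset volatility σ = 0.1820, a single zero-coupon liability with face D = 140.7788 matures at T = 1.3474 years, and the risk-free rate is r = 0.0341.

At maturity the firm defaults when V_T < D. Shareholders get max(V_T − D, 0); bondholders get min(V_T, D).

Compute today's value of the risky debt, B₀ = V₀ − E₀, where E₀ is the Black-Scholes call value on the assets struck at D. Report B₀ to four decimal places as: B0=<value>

d₁ = [ln(V₀/D) + (r + σ²/2)T] / (σ√T)
   = [ln(309.1963/140.7788) + (0.0341 + 0.5·0.1820²)·1.3474] / (0.1820·√1.3474)
   = [0.786786 + 0.068262] / 0.211261 = 4.047353
d₂ = d₁ − σ√T = 4.047353 − 0.211261 = 3.836092
N(d₁) = 0.999974,  N(d₂) = 0.999937,  e^(−rT) = 0.955093
E₀ = V₀·N(d₁) − D·e^(−rT)·N(d₂)
   = 309.1963·0.999974 − 140.7788·0.955093·0.999937 = 174.739820
B₀ = V₀ − E₀ = 309.1963 − 174.739820 = 134.456480

B0=134.4565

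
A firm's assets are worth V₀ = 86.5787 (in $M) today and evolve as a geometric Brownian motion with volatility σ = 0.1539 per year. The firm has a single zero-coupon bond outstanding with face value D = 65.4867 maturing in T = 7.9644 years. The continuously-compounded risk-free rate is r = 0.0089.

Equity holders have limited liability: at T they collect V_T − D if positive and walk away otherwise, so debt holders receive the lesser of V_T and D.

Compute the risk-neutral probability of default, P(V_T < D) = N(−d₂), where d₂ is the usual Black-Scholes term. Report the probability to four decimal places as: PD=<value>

d₁ = [ln(V₀/D) + (r + σ²/2)T] / (σ√T)
   = [ln(86.5787/65.4867) + (0.0089 + 0.5·0.1539²)·7.9644] / (0.1539·√7.9644)
   = [0.279207 + 0.165202] / 0.434325 = 1.023217
d₂ = d₁ − σ√T = 1.023217 − 0.434325 = 0.588892
risk-neutral PD = N(−d₂) = N(-0.588892) = 0.277967

PD=0.2780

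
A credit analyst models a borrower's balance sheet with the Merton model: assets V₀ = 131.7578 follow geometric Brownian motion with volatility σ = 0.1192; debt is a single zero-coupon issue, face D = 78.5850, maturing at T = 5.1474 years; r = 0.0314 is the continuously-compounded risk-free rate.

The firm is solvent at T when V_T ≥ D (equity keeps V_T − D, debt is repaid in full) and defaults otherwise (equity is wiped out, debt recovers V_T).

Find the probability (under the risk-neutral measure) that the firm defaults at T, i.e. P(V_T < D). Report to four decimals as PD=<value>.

d₁ = [ln(V₀/D) + (r + σ²/2)T] / (σ√T)
   = [ln(131.7578/78.5850) + (0.0314 + 0.5·0.1192²)·5.1474] / (0.1192·√5.1474)
   = [0.516785 + 0.198197] / 0.270440 = 2.643776
d₂ = d₁ − σ√T = 2.643776 − 0.270440 = 2.373337
risk-neutral PD = N(−d₂) = N(-2.373337) = 0.008814

PD=0.0088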